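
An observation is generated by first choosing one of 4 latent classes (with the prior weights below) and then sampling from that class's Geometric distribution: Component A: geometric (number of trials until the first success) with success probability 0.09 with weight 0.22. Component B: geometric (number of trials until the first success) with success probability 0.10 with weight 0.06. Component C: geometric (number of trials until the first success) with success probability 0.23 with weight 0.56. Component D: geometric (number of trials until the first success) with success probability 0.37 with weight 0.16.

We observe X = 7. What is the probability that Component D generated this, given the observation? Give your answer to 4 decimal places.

Posterior ∝ prior × likelihood, so P(k | x) ∝ π_k f_k(x); normalise over all components.
Geometric probabilities:
  L_A = 0.0511082
  L_B = 0.0531441
  L_C = 0.0479371
  L_D = 0.0231337
Multiply by the mixture weights:
  π_A·L_A = 0.22 × 0.0511082 = 0.0112438
  π_B·L_B = 0.06 × 0.0531441 = 0.00318865
  π_C·L_C = 0.56 × 0.0479371 = 0.0268448
  π_D·L_D = 0.16 × 0.0231337 = 0.00370139
Evidence: 0.0112438 + 0.00318865 + 0.0268448 + 0.00370139 = 0.0449787
Responsibility of Component D: 0.00370139 / 0.0449787 ≈ 0.0823

0.0823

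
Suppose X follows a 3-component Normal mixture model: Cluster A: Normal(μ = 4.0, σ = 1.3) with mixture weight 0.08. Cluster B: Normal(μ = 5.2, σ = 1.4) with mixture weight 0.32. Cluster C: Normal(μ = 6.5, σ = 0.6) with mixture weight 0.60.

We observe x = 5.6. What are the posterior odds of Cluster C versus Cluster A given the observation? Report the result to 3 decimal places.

11.251

Only the two components matter; the odds are (π_i f_i(x)) / (π_j f_j(x)).
Evaluate each component's likelihood at the observed value:
  L_A = (1/(1.3·√(2π)))·exp(−(5.6−4.0)²/(2·1.3²)) = 0.306879·exp(-0.75740) = 0.143891
  L_B = (1/(1.4·√(2π)))·exp(−(5.6−5.2)²/(2·1.4²)) = 0.284959·exp(-0.04082) = 0.273562
  L_C = (1/(0.6·√(2π)))·exp(−(5.6−6.5)²/(2·0.6²)) = 0.664904·exp(-1.12500) = 0.215863
Posterior odds = (π_C·L_C) / (π_A·L_A) = (0.60·0.215863) / (0.08·0.143891) = 0.129518 / 0.0115113 ≈ 11.251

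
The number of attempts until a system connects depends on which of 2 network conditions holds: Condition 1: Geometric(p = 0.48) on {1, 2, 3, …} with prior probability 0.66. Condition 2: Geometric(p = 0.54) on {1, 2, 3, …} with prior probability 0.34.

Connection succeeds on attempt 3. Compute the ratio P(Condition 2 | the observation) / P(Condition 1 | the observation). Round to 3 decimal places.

0.454

The posterior odds equal the prior odds times the likelihood ratio: (π_i/π_j)·(f_i(x)/f_j(x)).
Evaluate each component's likelihood at the observed value:
  f_1 = 0.48·(1−0.48)^2 = 0.48·0.2704 = 0.129792
  f_2 = 0.54·(1−0.54)^2 = 0.54·0.2116 = 0.114264
Odds = (0.34/0.66) × (0.114264/0.129792) = 0.515152 × 0.880362 ≈ 0.454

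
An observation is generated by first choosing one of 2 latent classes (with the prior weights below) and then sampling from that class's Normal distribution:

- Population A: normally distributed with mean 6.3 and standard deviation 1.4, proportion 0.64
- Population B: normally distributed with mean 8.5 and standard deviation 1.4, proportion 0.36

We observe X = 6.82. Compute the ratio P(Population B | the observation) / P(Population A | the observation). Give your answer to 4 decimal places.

Only the two components matter; the odds are (π_i f_i(x)) / (π_j f_j(x)).
Component likelihoods at x = 6.82:
  L_A = 0.265965
  L_B = 0.138704
0.0499336 / 0.170218 ≈ 0.2934

0.2934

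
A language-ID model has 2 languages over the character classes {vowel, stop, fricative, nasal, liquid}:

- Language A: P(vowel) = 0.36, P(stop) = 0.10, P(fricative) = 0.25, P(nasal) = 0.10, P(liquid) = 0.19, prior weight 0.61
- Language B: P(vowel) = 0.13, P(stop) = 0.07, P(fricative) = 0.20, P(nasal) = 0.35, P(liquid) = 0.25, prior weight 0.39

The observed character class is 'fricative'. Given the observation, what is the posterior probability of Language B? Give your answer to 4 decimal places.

Apply Bayes' rule: the posterior for each component is proportional to its prior times its likelihood at x.
Component likelihoods at x = 'fricative':
  f_A = 0.25
  f_B = 0.2
Prior × likelihood for each component:
  P(Z=A)·f_A = 0.61 × 0.25 = 0.1525
  P(Z=B)·f_B = 0.39 × 0.2 = 0.078
Normaliser: 0.1525 + 0.078 = 0.2305
So the posterior for Language B is 0.078 / 0.2305 ≈ 0.3384.

0.3384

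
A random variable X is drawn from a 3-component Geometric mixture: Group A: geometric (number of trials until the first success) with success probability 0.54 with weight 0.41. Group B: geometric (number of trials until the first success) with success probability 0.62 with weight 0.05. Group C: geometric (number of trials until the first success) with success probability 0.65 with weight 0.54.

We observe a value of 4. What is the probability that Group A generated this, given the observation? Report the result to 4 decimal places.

0.5627

P(component k | x) = w_k·f_k(x) / marginal(x), where marginal(x) = Σ_j w_j·f_j(x).
Component likelihoods at x = 4:
  L_A = 0.0525614
  L_B = 0.0340206
  L_C = 0.0278687
Multiply by the mixture weights:
  w_A·L_A = 0.41 × 0.0525614 = 0.0215502
  w_B·L_B = 0.05 × 0.0340206 = 0.00170103
  w_C·L_C = 0.54 × 0.0278687 = 0.0150491
Sum: 0.0215502 + 0.00170103 + 0.0150491 = 0.0383003
So the posterior for Group A is 0.0215502 / 0.0383003 ≈ 0.5627.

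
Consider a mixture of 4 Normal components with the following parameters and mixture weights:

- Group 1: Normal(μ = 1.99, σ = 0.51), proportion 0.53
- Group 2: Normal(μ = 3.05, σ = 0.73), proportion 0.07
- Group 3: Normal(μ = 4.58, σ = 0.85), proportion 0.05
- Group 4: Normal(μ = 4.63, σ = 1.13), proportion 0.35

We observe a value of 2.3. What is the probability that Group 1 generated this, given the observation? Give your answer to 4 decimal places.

0.9008

Apply Bayes' rule: the posterior for each component is proportional to its prior times its likelihood at x.
Component likelihoods at x = 2.3:
  p_1 = (1/(0.51·√(2π)))·exp(−(2.3−1.99)²/(2·0.51²)) = 0.782240·exp(-0.18474) = 0.650294
  p_2 = (1/(0.73·√(2π)))·exp(−(2.3−3.05)²/(2·0.73²)) = 0.546496·exp(-0.52777) = 0.322388
  p_3 = (1/(0.85·√(2π)))·exp(−(2.3−4.58)²/(2·0.85²)) = 0.469344·exp(-3.59751) = 0.0128562
  p_4 = (1/(1.13·√(2π)))·exp(−(2.3−4.63)²/(2·1.13²)) = 0.353046·exp(-2.12581) = 0.0421311
Multiply by the mixture weights:
  π_1·p_1 = 0.53 × 0.650294 = 0.344656
  π_2·p_2 = 0.07 × 0.322388 = 0.0225671
  π_3·p_3 = 0.05 × 0.0128562 = 0.000642811
  π_4·p_4 = 0.35 × 0.0421311 = 0.0147459
Normaliser: 0.344656 + 0.0225671 + 0.000642811 + 0.0147459 = 0.382612
P(Group 1 | x) ≈ 0.9008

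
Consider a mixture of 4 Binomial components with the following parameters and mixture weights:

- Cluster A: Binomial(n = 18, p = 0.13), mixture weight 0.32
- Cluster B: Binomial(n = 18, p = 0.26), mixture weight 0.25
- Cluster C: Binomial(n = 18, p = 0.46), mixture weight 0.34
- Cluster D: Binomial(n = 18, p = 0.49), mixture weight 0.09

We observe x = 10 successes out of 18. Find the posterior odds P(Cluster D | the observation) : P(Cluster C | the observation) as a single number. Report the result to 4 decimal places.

0.3152

Only the two components matter; the odds are (w_i f_i(x)) / (w_j f_j(x)).
Binomial probabilities:
  L_A = 1.97991e-05
  L_B = 0.0055545
  L_C = 0.13421
  L_D = 0.159801
0.0143821 / 0.0456315 ≈ 0.3152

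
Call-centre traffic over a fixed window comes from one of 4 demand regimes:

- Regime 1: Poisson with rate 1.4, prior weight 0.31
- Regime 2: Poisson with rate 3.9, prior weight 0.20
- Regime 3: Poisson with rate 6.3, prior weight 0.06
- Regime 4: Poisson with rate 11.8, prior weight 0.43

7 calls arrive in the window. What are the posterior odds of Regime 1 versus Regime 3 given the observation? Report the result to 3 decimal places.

0.019

The posterior odds equal the prior odds times the likelihood ratio: (P(Z=i)/P(Z=j))·(f_i(x)/f_j(x)).
Evaluate each component's likelihood at the observed value:
  L_1 = 0.000515767
  L_2 = 0.0551154
  L_3 = 0.143515
  L_4 = 0.0474317
Odds = (0.31/0.06) × (0.000515767/0.143515) = 5.16667 × 0.00359381 ≈ 0.019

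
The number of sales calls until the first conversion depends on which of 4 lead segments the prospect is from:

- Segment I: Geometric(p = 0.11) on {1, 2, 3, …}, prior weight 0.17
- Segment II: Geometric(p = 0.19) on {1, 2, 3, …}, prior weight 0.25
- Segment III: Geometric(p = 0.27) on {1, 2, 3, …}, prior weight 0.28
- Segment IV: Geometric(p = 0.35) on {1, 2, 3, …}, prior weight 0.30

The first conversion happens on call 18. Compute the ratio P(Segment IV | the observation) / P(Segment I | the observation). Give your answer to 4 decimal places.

The posterior odds equal the prior odds times the likelihood ratio: (P(Z=i)/P(Z=j))·(f_i(x)/f_j(x)).
Evaluate each component's likelihood at the observed value:
  f_I = 0.11·(1−0.11)^17 = 0.11·0.137921 = 0.0151713
  f_II = 0.19·(1−0.19)^17 = 0.19·0.0278128 = 0.00528444
  f_III = 0.27·(1−0.27)^17 = 0.27·0.00474776 = 0.00128189
  f_IV = 0.35·(1−0.35)^17 = 0.35·0.000659974 = 0.000230991
Odds = (0.30/0.17) × (0.000230991/0.0151713) = 1.76471 × 0.0152255 ≈ 0.0269

0.0269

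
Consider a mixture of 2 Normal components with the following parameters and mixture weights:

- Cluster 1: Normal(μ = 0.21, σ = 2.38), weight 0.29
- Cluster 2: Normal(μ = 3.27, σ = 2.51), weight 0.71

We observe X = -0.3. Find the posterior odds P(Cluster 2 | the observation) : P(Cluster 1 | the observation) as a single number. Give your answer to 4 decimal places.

Since P(k|x) ∝ π_k f_k(x), the posterior odds are π_i f_i(x) / (π_j f_j(x)).
Normal densities:
  f_1 = 0.163818
  f_2 = 0.0578035
0.0410405 / 0.0475073 ≈ 0.8639

0.8639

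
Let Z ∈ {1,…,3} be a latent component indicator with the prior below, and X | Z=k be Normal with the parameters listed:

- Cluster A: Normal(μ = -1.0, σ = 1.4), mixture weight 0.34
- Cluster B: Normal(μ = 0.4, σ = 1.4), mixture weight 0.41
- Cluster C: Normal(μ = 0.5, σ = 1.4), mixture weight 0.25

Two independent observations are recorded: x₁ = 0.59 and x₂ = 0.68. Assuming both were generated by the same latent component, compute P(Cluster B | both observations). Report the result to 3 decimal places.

0.544

Posterior ∝ prior × likelihood, so P(k | x) ∝ π_k f_k(x); normalise over all components.
Since both observations come from the same component, the likelihood for component k is f_k(x₁)·f_k(x₂).
  L_A = [(1/(1.4·√(2π)))·exp(−(0.59−-1.0)²/(2·1.4²)) = 0.284959·exp(-0.64492) = 0.149519] × [0.138704] = 0.0207389
  L_B = [(1/(1.4·√(2π)))·exp(−(0.59−0.4)²/(2·1.4²)) = 0.284959·exp(-0.00921) = 0.282347] × [0.279316] = 0.078864
  L_C = [(1/(1.4·√(2π)))·exp(−(0.59−0.5)²/(2·1.4²)) = 0.284959·exp(-0.00207) = 0.284371] × [0.282613] = 0.0803669
Weight by the priors:
  π_A·L_A = 0.34 × 0.0207389 = 0.00705122
  π_B·L_B = 0.41 × 0.078864 = 0.0323342
  π_C·L_C = 0.25 × 0.0803669 = 0.0200917
Marginal: 0.00705122 + 0.0323342 + 0.0200917 = 0.0594772
P(Cluster B | data) = 0.0323342 / 0.0594772 ≈ 0.544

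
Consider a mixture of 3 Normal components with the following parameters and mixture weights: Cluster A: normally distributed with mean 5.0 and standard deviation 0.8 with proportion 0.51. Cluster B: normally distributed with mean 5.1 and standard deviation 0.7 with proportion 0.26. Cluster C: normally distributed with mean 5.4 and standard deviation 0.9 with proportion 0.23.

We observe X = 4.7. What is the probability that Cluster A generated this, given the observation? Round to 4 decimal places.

By Bayes' theorem, P(k | x) = w_k f_k(x) / Σ_j w_j f_j(x).
Evaluate each component's likelihood at the observed value:
  f_A = (1/(0.8·√(2π)))·exp(−(4.7−5.0)²/(2·0.8²)) = 0.498678·exp(-0.07031) = 0.464819
  f_B = (1/(0.7·√(2π)))·exp(−(4.7−5.1)²/(2·0.7²)) = 0.569918·exp(-0.16327) = 0.484068
  f_C = (1/(0.9·√(2π)))·exp(−(4.7−5.4)²/(2·0.9²)) = 0.443269·exp(-0.30247) = 0.327572
Prior × likelihood for each component:
  w_A·f_A = 0.51 × 0.464819 = 0.237058
  w_B·f_B = 0.26 × 0.484068 = 0.125858
  w_C·f_C = 0.23 × 0.327572 = 0.0753416
Denominator: 0.237058 + 0.125858 + 0.0753416 = 0.438257
P(Cluster A | data) ≈ 0.5409

0.5409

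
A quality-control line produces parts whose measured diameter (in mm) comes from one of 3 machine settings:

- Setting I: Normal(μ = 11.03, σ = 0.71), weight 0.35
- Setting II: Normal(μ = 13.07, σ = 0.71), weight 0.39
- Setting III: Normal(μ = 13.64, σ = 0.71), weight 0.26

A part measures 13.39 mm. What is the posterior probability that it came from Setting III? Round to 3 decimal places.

By Bayes' theorem, P(k | x) = P(Z=k) f_k(x) / Σ_j P(Z=j) f_j(x).
Evaluate each component's likelihood at the observed value:
  p_I = 0.00224119
  p_II = 0.507623
  p_III = 0.528116
Prior × likelihood for each component:
  P(Z=I)·p_I = 0.35 × 0.00224119 = 0.000784416
  P(Z=II)·p_II = 0.39 × 0.507623 = 0.197973
  P(Z=III)·p_III = 0.26 × 0.528116 = 0.13731
Denominator: 0.000784416 + 0.197973 + 0.13731 = 0.336068
Responsibility of Setting III: 0.13731 / 0.336068 ≈ 0.409

0.409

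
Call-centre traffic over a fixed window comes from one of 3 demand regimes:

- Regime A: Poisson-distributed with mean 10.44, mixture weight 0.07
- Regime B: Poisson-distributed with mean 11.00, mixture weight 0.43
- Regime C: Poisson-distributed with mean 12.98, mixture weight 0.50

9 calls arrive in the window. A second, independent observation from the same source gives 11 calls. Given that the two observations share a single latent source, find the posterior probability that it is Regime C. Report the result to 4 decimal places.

0.3406

Apply Bayes' rule: the posterior for each component is proportional to its prior times its likelihood at x.
Since both observations come from the same component, the likelihood for component k is f_k(x₁)·f_k(x₂).
  p_A = [e^(−10.44)·10.44^9/9! = 0.118715] × [0.117629] = 0.0139644
  p_B = [e^(−11.00)·11.00^9/9! = 0.108526] × [0.119378] = 0.0129556
  p_C = [e^(−12.98)·12.98^9/9! = 0.066461] × [0.101794] = 0.00676535
Prior × likelihood for each component:
  π_A·p_A = 0.07 × 0.0139644 = 0.000977508
  π_B·p_B = 0.43 × 0.0129556 = 0.00557089
  π_C·p_C = 0.50 × 0.00676535 = 0.00338268
Marginal: 0.000977508 + 0.00557089 + 0.00338268 = 0.00993108
P(Regime C | x₁,x₂) ≈ 0.3406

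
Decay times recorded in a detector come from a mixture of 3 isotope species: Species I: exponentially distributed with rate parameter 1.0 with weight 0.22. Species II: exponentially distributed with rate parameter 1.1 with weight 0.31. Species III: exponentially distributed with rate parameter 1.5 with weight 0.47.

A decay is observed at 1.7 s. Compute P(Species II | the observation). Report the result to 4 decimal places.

P(component k | x) = w_k·f_k(x) / marginal(x), where marginal(x) = Σ_j w_j·f_j(x).
Evaluate each component's likelihood at the observed value:
  f_I = 1.0·e^(−1.0·1.7) = 1.0·e^(−1.7000) = 0.182684
  f_II = 1.1·e^(−1.1·1.7) = 1.1·e^(−1.8700) = 0.169536
  f_III = 1.5·e^(−1.5·1.7) = 1.5·e^(−2.5500) = 0.117122
Prior × likelihood for each component:
  w_I·f_I = 0.22 × 0.182684 = 0.0401904
  w_II·f_II = 0.31 × 0.169536 = 0.0525562
  w_III·f_III = 0.47 × 0.117122 = 0.0550476
Sum: 0.0401904 + 0.0525562 + 0.0550476 = 0.147794
P(Species II | data) = 0.0525562 / 0.147794 ≈ 0.3556

0.3556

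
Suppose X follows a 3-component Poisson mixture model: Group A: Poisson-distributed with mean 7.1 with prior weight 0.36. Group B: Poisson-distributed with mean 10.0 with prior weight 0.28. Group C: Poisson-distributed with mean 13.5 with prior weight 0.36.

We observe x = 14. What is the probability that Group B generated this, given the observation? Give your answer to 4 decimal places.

By Bayes' theorem, P(k | x) = w_k f_k(x) / Σ_j w_j f_j(x).
Poisson probabilities:
  L_A = e^(−7.1)·7.1^14/14! = 0.00782921
  L_B = e^(−10.0)·10.0^14/14! = 0.0520771
  L_C = e^(−13.5)·13.5^14/14! = 0.105024
Weight by the priors:
  w_A·L_A = 0.36 × 0.00782921 = 0.00281851
  w_B·L_B = 0.28 × 0.0520771 = 0.0145816
  w_C·L_C = 0.36 × 0.105024 = 0.0378087
Denominator: 0.00281851 + 0.0145816 + 0.0378087 = 0.0552088
So the posterior for Group B is 0.0145816 / 0.0552088 ≈ 0.2641.

0.2641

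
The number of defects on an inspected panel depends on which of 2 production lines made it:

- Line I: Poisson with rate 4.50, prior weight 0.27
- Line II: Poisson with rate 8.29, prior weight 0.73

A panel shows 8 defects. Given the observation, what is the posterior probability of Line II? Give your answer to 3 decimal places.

By Bayes' theorem, P(k | x) = π_k f_k(x) / Σ_j π_j f_j(x).
Component likelihoods at x = 8 defects:
  p_I = 0.0463292
  p_II = 0.138872
Weight by the priors:
  π_I·p_I = 0.27 × 0.0463292 = 0.0125089
  π_II·p_II = 0.73 × 0.138872 = 0.101377
Denominator: 0.0125089 + 0.101377 = 0.113885
P(Line II | the observation) = 0.101377 / 0.113885 ≈ 0.890

0.890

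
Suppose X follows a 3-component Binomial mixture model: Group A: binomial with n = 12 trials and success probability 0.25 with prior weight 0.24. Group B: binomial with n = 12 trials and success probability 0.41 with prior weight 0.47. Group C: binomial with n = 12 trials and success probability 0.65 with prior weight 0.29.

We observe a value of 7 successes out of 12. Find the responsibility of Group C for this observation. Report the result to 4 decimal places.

By Bayes' theorem, P(k | x) = w_k f_k(x) / Σ_j w_j f_j(x).
Binomial probabilities:
  f_A = C(12,7)·0.25^7·0.75^5 = 792·6.10352e-05·0.237305 = 0.0114713
  f_B = C(12,7)·0.41^7·0.59^5 = 792·0.00194754·0.0714924 = 0.110274
  f_C = C(12,7)·0.65^7·0.35^5 = 792·0.0490223·0.00525219 = 0.20392
Unnormalised posteriors:
  w_A·f_A = 0.24 × 0.0114713 = 0.00275311
  w_B·f_B = 0.47 × 0.110274 = 0.0518287
  w_C·f_C = 0.29 × 0.20392 = 0.0591367
Marginal: 0.00275311 + 0.0518287 + 0.0591367 = 0.113718
P(Group C | 7 successes out of 12) ≈ 0.5200

0.5200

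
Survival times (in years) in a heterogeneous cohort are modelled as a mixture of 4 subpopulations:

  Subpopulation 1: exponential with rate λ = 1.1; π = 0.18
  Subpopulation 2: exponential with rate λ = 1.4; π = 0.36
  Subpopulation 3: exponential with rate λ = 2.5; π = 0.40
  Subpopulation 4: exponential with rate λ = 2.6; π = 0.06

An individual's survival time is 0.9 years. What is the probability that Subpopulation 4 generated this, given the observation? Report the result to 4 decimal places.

0.0446

P(component k | x) = π_k·f_k(x) / marginal(x), where marginal(x) = Σ_j π_j·f_j(x).
Exponential densities:
  f_1 = 1.1·e^(−1.1·0.9) = 1.1·e^(−0.9900) = 0.408734
  f_2 = 1.4·e^(−1.4·0.9) = 1.4·e^(−1.2600) = 0.397116
  f_3 = 2.5·e^(−2.5·0.9) = 2.5·e^(−2.2500) = 0.263498
  f_4 = 2.6·e^(−2.6·0.9) = 2.6·e^(−2.3400) = 0.250452
Weight by the priors:
  π_1·f_1 = 0.18 × 0.408734 = 0.0735722
  π_2·f_2 = 0.36 × 0.397116 = 0.142962
  π_3·f_3 = 0.40 × 0.263498 = 0.105399
  π_4·f_4 = 0.06 × 0.250452 = 0.0150271
Marginal: 0.0735722 + 0.142962 + 0.105399 + 0.0150271 = 0.33696
P(Subpopulation 4 | 0.9 years) = 0.0150271 / 0.33696 ≈ 0.0446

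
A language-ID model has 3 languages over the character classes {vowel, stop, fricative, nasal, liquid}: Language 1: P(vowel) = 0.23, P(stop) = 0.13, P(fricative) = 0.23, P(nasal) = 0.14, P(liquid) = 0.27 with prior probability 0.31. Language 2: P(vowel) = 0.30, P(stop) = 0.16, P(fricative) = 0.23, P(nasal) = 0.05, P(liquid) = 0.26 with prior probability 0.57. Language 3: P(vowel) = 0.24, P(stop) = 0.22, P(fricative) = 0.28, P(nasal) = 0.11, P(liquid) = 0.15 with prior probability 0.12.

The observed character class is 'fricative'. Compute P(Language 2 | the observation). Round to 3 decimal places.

0.556

P(component k | x) = π_k·f_k(x) / marginal(x), where marginal(x) = Σ_j π_j·f_j(x).
Categorical probabilities:
  f_1 = P(fricative | comp) = 0.23
  f_2 = P(fricative | comp) = 0.23
  f_3 = P(fricative | comp) = 0.28
Prior × likelihood for each component:
  π_1·f_1 = 0.31 × 0.23 = 0.0713
  π_2·f_2 = 0.57 × 0.23 = 0.1311
  π_3·f_3 = 0.12 × 0.28 = 0.0336
Evidence: 0.0713 + 0.1311 + 0.0336 = 0.236
Responsibility of Language 2: 0.1311 / 0.236 ≈ 0.556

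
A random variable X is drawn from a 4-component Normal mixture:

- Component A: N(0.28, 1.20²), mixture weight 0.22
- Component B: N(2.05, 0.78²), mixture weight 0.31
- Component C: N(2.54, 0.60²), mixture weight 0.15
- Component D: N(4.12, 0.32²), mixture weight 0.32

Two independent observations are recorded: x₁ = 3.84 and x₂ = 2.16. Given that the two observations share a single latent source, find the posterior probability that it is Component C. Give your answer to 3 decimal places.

0.470

By Bayes' theorem, P(k | x) = π_k f_k(x) / Σ_j π_j f_j(x).
Since both observations come from the same component, the likelihood for component k is f_k(x₁)·f_k(x₂).
  L_A = [0.00407936] × [0.0974435] = 0.000397507
  L_B = [0.0367471] × [0.506404] = 0.0186089
  L_C = [0.0635877] × [0.544075] = 0.0345965
  L_D = [0.850172] × [8.89909e-09] = 7.56576e-09
Multiply by the mixture weights:
  π_A·L_A = 0.22 × 0.000397507 = 8.74515e-05
  π_B·L_B = 0.31 × 0.0186089 = 0.00576875
  π_C·L_C = 0.15 × 0.0345965 = 0.00518947
  π_D·L_D = 0.32 × 7.56576e-09 = 2.42104e-09
Evidence: 8.74515e-05 + 0.00576875 + 0.00518947 + 2.42104e-09 = 0.0110457
P(Component C | x₁,x₂) ≈ 0.470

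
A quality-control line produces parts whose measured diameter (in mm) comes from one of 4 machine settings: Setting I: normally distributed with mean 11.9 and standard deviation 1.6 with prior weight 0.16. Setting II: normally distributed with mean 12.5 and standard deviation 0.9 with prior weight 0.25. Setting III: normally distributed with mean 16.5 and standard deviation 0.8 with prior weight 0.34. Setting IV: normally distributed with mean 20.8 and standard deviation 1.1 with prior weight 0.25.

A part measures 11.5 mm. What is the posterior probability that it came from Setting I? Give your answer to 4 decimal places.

By Bayes' theorem, P(k | x) = π_k f_k(x) / Σ_j π_j f_j(x).
Evaluate each component's likelihood at the observed value:
  L_I = (1/(1.6·√(2π)))·exp(−(11.5−11.9)²/(2·1.6²)) = 0.249339·exp(-0.03125) = 0.241668
  L_II = (1/(0.9·√(2π)))·exp(−(11.5−12.5)²/(2·0.9²)) = 0.443269·exp(-0.61728) = 0.239103
  L_III = (1/(0.8·√(2π)))·exp(−(11.5−16.5)²/(2·0.8²)) = 0.498678·exp(-19.53125) = 1.6425e-09
  L_IV = (1/(1.1·√(2π)))·exp(−(11.5−20.8)²/(2·1.1²)) = 0.362675·exp(-35.73967) = 1.09138e-16
Weight by the priors:
  π_I·L_I = 0.16 × 0.241668 = 0.0386668
  π_II·L_II = 0.25 × 0.239103 = 0.0597757
  π_III·L_III = 0.34 × 1.6425e-09 = 5.58451e-10
  π_IV·L_IV = 0.25 × 1.09138e-16 = 2.72845e-17
Normaliser: 0.0386668 + 0.0597757 + 5.58451e-10 + 2.72845e-17 = 0.0984425
P(Setting I | 11.5 mm) ≈ 0.3928

0.3928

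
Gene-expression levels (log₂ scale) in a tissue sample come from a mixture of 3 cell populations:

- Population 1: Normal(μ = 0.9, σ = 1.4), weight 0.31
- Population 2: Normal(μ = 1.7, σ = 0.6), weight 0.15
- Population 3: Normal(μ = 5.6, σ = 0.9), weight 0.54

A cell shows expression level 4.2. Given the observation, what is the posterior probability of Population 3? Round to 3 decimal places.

0.928

The responsibility of component k is π_k f_k(x) divided by Σ_j π_j f_j(x).
Normal densities:
  L_1 = (1/(1.4·√(2π)))·exp(−(4.2−0.9)²/(2·1.4²)) = 0.284959·exp(-2.77806) = 0.0177127
  L_2 = (1/(0.6·√(2π)))·exp(−(4.2−1.7)²/(2·0.6²)) = 0.664904·exp(-8.68056) = 0.000112938
  L_3 = (1/(0.9·√(2π)))·exp(−(4.2−5.6)²/(2·0.9²)) = 0.443269·exp(-1.20988) = 0.132198
Weight by the priors:
  π_1·L_1 = 0.31 × 0.0177127 = 0.00549094
  π_2·L_2 = 0.15 × 0.000112938 = 1.69408e-05
  π_3·L_3 = 0.54 × 0.132198 = 0.0713869
Evidence: 0.00549094 + 1.69408e-05 + 0.0713869 = 0.0768948
Responsibility of Population 3: 0.0713869 / 0.0768948 ≈ 0.928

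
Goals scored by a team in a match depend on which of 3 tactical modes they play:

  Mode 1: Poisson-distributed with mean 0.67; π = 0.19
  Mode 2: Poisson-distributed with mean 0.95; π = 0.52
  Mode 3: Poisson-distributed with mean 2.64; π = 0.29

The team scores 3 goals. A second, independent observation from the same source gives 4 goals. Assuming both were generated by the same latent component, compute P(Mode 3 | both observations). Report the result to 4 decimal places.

0.9584

P(component k | x) = w_k·f_k(x) / marginal(x), where marginal(x) = Σ_j w_j·f_j(x).
Since both observations come from the same component, the likelihood for component k is f_k(x₁)·f_k(x₂).
  L_1 = [e^(−0.67)·0.67^3/3! = 0.0256505] × [0.00429646] = 0.000110206
  L_2 = [e^(−0.95)·0.95^3/3! = 0.0552637] × [0.0131251] = 0.000725343
  L_3 = [e^(−2.64)·2.64^3/3! = 0.218838] × [0.144433] = 0.0316075
Weight by the priors:
  w_1·L_1 = 0.19 × 0.000110206 = 2.09392e-05
  w_2·L_2 = 0.52 × 0.000725343 = 0.000377178
  w_3·L_3 = 0.29 × 0.0316075 = 0.00916617
Evidence: 2.09392e-05 + 0.000377178 + 0.00916617 = 0.00956429
P(Mode 3 | x) = 0.00916617 / 0.00956429 ≈ 0.9584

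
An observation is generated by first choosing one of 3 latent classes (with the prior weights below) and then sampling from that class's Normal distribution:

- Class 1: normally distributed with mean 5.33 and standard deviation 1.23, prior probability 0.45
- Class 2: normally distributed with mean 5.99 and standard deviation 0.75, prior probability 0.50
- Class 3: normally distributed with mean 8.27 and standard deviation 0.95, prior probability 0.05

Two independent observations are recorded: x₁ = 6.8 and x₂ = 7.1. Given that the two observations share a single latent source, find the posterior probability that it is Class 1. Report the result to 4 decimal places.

Apply Bayes' rule: the posterior for each component is proportional to its prior times its likelihood at x.
Since both observations come from the same component, the likelihood for component k is f_k(x₁)·f_k(x₂).
  p_1 = [0.1588] × [0.11517] = 0.0182889
  p_2 = [0.296871] × [0.177914] = 0.0528175
  p_3 = [0.126841] × [0.196707] = 0.0249506
Weight by the priors:
  w_1·p_1 = 0.45 × 0.0182889 = 0.00823002
  w_2·p_2 = 0.50 × 0.0528175 = 0.0264087
  w_3·p_3 = 0.05 × 0.0249506 = 0.00124753
Denominator: 0.00823002 + 0.0264087 + 0.00124753 = 0.0358863
P(Class 1 | data) = 0.00823002 / 0.0358863 ≈ 0.2293

0.2293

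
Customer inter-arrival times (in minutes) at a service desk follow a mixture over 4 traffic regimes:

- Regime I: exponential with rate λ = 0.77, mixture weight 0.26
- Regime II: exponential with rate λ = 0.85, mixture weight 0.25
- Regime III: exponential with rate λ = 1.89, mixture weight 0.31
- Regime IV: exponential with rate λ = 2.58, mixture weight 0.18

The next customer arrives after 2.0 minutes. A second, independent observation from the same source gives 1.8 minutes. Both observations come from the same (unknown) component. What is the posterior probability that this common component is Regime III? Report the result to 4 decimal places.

By Bayes' theorem, P(k | x) = π_k f_k(x) / Σ_j π_j f_j(x).
Since both observations come from the same component, the likelihood for component k is f_k(x₁)·f_k(x₂).
  f_I = [0.77·e^(−0.77·2.0) = 0.77·e^(−1.5400) = 0.165073] × [0.192557] = 0.031786
  f_II = [0.85·e^(−0.85·2.0) = 0.85·e^(−1.7000) = 0.155281] × [0.184055] = 0.0285803
  f_III = [1.89·e^(−1.89·2.0) = 1.89·e^(−3.7800) = 0.0431349] × [0.0629495] = 0.00271532
  f_IV = [2.58·e^(−2.58·2.0) = 2.58·e^(−5.1600) = 0.0148136] × [0.0248174] = 0.000367635
Weight by the priors:
  π_I·f_I = 0.26 × 0.031786 = 0.00826436
  π_II·f_II = 0.25 × 0.0285803 = 0.00714507
  π_III·f_III = 0.31 × 0.00271532 = 0.000841748
  π_IV·f_IV = 0.18 × 0.000367635 = 6.61742e-05
Denominator: 0.00826436 + 0.00714507 + 0.000841748 + 6.61742e-05 = 0.0163174
Responsibility of Regime III: 0.000841748 / 0.0163174 ≈ 0.0516

0.0516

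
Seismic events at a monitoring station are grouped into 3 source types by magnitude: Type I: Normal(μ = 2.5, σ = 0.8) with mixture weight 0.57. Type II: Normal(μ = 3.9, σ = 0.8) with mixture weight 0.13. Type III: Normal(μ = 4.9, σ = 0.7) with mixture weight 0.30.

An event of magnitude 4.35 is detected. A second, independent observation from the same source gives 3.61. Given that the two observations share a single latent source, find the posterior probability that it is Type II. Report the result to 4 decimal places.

Posterior ∝ prior × likelihood, so P(k | x) ∝ π_k f_k(x); normalise over all components.
Since both observations come from the same component, the likelihood for component k is f_k(x₁)·f_k(x₂).
  L_I = [(1/(0.8·√(2π)))·exp(−(4.35−2.5)²/(2·0.8²)) = 0.498678·exp(-2.67383) = 0.0344026] × [0.190449] = 0.00655193
  L_II = [(1/(0.8·√(2π)))·exp(−(4.35−3.9)²/(2·0.8²)) = 0.498678·exp(-0.15820) = 0.425709] × [0.466966] = 0.198792
  L_III = [(1/(0.7·√(2π)))·exp(−(4.35−4.9)²/(2·0.7²)) = 0.569918·exp(-0.30867) = 0.418559] × [0.104317] = 0.0436627
Multiply by the mixture weights:
  π_I·L_I = 0.57 × 0.00655193 = 0.0037346
  π_II·L_II = 0.13 × 0.198792 = 0.025843
  π_III·L_III = 0.30 × 0.0436627 = 0.0130988
Denominator: 0.0037346 + 0.025843 + 0.0130988 = 0.0426764
P(Type II | x₁, x₂) ≈ 0.6056

0.6056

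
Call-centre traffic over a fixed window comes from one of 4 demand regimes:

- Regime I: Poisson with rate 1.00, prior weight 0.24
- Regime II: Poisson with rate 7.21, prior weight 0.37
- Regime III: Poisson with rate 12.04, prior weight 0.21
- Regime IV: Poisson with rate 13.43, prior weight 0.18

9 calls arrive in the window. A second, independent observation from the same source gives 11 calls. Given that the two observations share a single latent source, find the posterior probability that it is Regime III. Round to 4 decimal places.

0.4091

Apply Bayes' rule: the posterior for each component is proportional to its prior times its likelihood at x.
Since both observations come from the same component, the likelihood for component k is f_k(x₁)·f_k(x₂).
  L_I = [e^(−1.00)·1.00^9/9! = 1.01378e-06] × [9.21616e-09] = 9.34313e-15
  L_II = [e^(−7.21)·7.21^9/9! = 0.107248] × [0.0506838] = 0.00543576
  L_III = [e^(−12.04)·12.04^9/9! = 0.0864908] × [0.11398] = 0.00985825
  L_IV = [e^(−13.43)·13.43^9/9! = 0.0575899] × [0.094429] = 0.00543816
Weight by the priors:
  π_I·L_I = 0.24 × 9.34313e-15 = 2.24235e-15
  π_II·L_II = 0.37 × 0.00543576 = 0.00201123
  π_III·L_III = 0.21 × 0.00985825 = 0.00207023
  π_IV·L_IV = 0.18 × 0.00543816 = 0.000978868
Sum: 2.24235e-15 + 0.00201123 + 0.00207023 + 0.000978868 = 0.00506033
P(Regime III | x₁, x₂) ≈ 0.4091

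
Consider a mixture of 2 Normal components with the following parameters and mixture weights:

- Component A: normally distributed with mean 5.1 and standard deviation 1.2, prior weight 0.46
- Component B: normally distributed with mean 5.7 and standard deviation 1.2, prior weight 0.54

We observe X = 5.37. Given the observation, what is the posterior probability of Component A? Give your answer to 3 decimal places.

Apply Bayes' rule: the posterior for each component is proportional to its prior times its likelihood at x.
Evaluate each component's likelihood at the observed value:
  L_A = (1/(1.2·√(2π)))·exp(−(5.37−5.1)²/(2·1.2²)) = 0.332452·exp(-0.02531) = 0.324142
  L_B = (1/(1.2·√(2π)))·exp(−(5.37−5.7)²/(2·1.2²)) = 0.332452·exp(-0.03781) = 0.320116
Weight by the priors:
  π_A·L_A = 0.46 × 0.324142 = 0.149105
  π_B·L_B = 0.54 × 0.320116 = 0.172863
Denominator: 0.149105 + 0.172863 = 0.321968
P(Component A | x) = 0.149105 / 0.321968 ≈ 0.463

0.463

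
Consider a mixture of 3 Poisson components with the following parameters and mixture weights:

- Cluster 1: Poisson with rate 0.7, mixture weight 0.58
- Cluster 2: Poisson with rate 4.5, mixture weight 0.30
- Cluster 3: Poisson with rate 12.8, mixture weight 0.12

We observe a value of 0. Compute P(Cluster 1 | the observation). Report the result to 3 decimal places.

By Bayes' theorem, P(k | x) = π_k f_k(x) / Σ_j π_j f_j(x).
Poisson probabilities:
  p_1 = e^(−0.7)·0.7^0/0! = 0.496585
  p_2 = e^(−4.5)·4.5^0/0! = 0.011109
  p_3 = e^(−12.8)·12.8^0/0! = 2.76077e-06
Prior × likelihood for each component:
  π_1·p_1 = 0.58 × 0.496585 = 0.288019
  π_2·p_2 = 0.30 × 0.011109 = 0.0033327
  π_3·p_3 = 0.12 × 2.76077e-06 = 3.31293e-07
Evidence: 0.288019 + 0.0033327 + 3.31293e-07 = 0.291353
Responsibility of Cluster 1: 0.288019 / 0.291353 ≈ 0.989

0.989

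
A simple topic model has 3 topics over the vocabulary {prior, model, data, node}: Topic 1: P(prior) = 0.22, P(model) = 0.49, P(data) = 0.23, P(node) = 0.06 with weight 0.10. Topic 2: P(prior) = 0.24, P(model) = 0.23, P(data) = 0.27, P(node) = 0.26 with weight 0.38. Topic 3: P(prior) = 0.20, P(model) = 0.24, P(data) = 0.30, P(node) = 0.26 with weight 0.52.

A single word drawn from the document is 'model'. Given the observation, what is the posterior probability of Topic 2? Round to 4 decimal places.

Apply Bayes' rule: the posterior for each component is proportional to its prior times its likelihood at x.
Evaluate each component's likelihood at the observed value:
  L_1 = P(model | comp) = 0.49
  L_2 = P(model | comp) = 0.23
  L_3 = P(model | comp) = 0.24
Multiply by the mixture weights:
  w_1·L_1 = 0.10 × 0.49 = 0.049
  w_2·L_2 = 0.38 × 0.23 = 0.0874
  w_3·L_3 = 0.52 × 0.24 = 0.1248
Sum: 0.049 + 0.0874 + 0.1248 = 0.2612
So the posterior for Topic 2 is 0.0874 / 0.2612 ≈ 0.3346.

0.3346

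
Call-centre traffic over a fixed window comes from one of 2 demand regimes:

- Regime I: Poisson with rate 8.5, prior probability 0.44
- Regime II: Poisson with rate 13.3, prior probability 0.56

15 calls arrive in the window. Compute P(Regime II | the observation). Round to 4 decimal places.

0.8963

The responsibility of component k is P(Z=k) f_k(x) divided by Σ_j P(Z=j) f_j(x).
Poisson probabilities:
  L_I = 0.0135919
  L_II = 0.0922908
Multiply by the mixture weights:
  P(Z=I)·L_I = 0.44 × 0.0135919 = 0.00598045
  P(Z=II)·L_II = 0.56 × 0.0922908 = 0.0516828
Sum: 0.00598045 + 0.0516828 = 0.0576633
P(Regime II | 15 calls) ≈ 0.8963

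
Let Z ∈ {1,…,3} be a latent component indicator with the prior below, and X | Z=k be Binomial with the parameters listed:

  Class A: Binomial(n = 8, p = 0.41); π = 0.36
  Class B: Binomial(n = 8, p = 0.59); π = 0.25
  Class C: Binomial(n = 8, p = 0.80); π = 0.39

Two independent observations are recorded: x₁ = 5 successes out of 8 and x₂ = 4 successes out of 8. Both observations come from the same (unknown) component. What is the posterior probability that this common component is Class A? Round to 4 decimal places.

Apply Bayes' rule: the posterior for each component is proportional to its prior times its likelihood at x.
Since both observations come from the same component, the likelihood for component k is f_k(x₁)·f_k(x₂).
  L_A = [C(8,5)·0.41^5·0.59^3 = 56·0.0115856·0.205379 = 0.133249] × [0.239685] = 0.0319378
  L_B = [C(8,5)·0.59^5·0.41^3 = 56·0.0714924·0.068921 = 0.27593] × [0.239685] = 0.0661365
  L_C = [C(8,5)·0.80^5·0.20^3 = 56·0.32768·0.008 = 0.146801] × [0.0458752] = 0.00673451
Multiply by the mixture weights:
  π_A·L_A = 0.36 × 0.0319378 = 0.0114976
  π_B·L_B = 0.25 × 0.0661365 = 0.0165341
  π_C·L_C = 0.39 × 0.00673451 = 0.00262646
Normaliser: 0.0114976 + 0.0165341 + 0.00262646 = 0.0306582
Responsibility of Class A: 0.0114976 / 0.0306582 ≈ 0.3750

0.3750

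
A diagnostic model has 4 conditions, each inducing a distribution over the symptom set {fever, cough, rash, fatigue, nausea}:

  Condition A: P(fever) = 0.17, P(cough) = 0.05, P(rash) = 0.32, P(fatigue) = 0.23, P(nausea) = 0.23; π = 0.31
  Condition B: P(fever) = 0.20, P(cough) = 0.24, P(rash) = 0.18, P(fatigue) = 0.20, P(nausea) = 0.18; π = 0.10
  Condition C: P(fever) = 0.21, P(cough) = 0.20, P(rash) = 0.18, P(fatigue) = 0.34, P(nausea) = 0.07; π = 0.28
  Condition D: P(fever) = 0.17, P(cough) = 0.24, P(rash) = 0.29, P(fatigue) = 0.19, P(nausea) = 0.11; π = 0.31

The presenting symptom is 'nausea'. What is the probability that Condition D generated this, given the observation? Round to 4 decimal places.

0.2385

The responsibility of component k is w_k f_k(x) divided by Σ_j w_j f_j(x).
Component likelihoods at x = 'nausea':
  f_A = 0.23
  f_B = 0.18
  f_C = 0.07
  f_D = 0.11
Multiply by the mixture weights:
  w_A·f_A = 0.31 × 0.23 = 0.0713
  w_B·f_B = 0.10 × 0.18 = 0.018
  w_C·f_C = 0.28 × 0.07 = 0.0196
  w_D·f_D = 0.31 × 0.11 = 0.0341
Sum: 0.0713 + 0.018 + 0.0196 + 0.0341 = 0.143
So the posterior for Condition D is 0.0341 / 0.143 ≈ 0.2385.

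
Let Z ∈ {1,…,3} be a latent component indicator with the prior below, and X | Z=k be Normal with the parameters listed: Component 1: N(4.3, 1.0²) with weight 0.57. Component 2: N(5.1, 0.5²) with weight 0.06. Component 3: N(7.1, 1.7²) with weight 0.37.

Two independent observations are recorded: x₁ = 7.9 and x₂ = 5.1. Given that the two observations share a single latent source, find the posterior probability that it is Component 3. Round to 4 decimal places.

The responsibility of component k is w_k f_k(x) divided by Σ_j w_j f_j(x).
Since both observations come from the same component, the likelihood for component k is f_k(x₁)·f_k(x₂).
  f_1 = [(1/(1.0·√(2π)))·exp(−(7.9−4.3)²/(2·1.0²)) = 0.398942·exp(-6.48000) = 0.000611902] × [0.289692] = 0.000177263
  f_2 = [(1/(0.5·√(2π)))·exp(−(7.9−5.1)²/(2·0.5²)) = 0.797885·exp(-15.68000) = 1.23652e-07] × [0.797885] = 9.86603e-08
  f_3 = [(1/(1.7·√(2π)))·exp(−(7.9−7.1)²/(2·1.7²)) = 0.234672·exp(-0.11073) = 0.210074] × [0.117466] = 0.0246766
Prior × likelihood for each component:
  w_1·f_1 = 0.57 × 0.000177263 = 0.00010104
  w_2·f_2 = 0.06 × 9.86603e-08 = 5.91962e-09
  w_3·f_3 = 0.37 × 0.0246766 = 0.00913032
Normaliser: 0.00010104 + 5.91962e-09 + 0.00913032 = 0.00923137
So the posterior for Component 3 is 0.00913032 / 0.00923137 ≈ 0.9891.

0.9891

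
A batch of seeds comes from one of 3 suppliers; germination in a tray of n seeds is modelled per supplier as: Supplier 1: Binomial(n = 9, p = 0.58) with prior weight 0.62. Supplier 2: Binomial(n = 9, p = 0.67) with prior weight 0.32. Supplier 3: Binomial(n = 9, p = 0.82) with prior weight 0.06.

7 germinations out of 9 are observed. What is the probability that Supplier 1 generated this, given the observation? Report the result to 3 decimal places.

Apply Bayes' rule: the posterior for each component is proportional to its prior times its likelihood at x.
Binomial probabilities:
  L_1 = C(9,7)·0.58^7·0.42^2 = 36·0.0220798·0.1764 = 0.140216
  L_2 = C(9,7)·0.67^7·0.33^2 = 36·0.0606071·0.1089 = 0.237604
  L_3 = C(9,7)·0.82^7·0.18^2 = 36·0.249285·0.0324 = 0.290767
Multiply by the mixture weights:
  w_1·L_1 = 0.62 × 0.140216 = 0.0869338
  w_2·L_2 = 0.32 × 0.237604 = 0.0760333
  w_3·L_3 = 0.06 × 0.290767 = 0.017446
Sum: 0.0869338 + 0.0760333 + 0.017446 = 0.180413
P(Supplier 1 | x) = 0.0869338 / 0.180413 ≈ 0.482

0.482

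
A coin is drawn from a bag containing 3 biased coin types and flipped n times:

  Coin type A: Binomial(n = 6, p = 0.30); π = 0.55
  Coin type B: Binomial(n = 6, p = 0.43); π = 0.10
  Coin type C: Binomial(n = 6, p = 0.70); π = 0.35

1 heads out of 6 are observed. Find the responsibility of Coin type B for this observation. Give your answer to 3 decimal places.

0.084

Apply Bayes' rule: the posterior for each component is proportional to its prior times its likelihood at x.
Component likelihoods at x = 1 heads out of 6:
  f_A = C(6,1)·0.30^1·0.70^5 = 6·0.3·0.16807 = 0.302526
  f_B = C(6,1)·0.43^1·0.57^5 = 6·0.43·0.0601692 = 0.155237
  f_C = C(6,1)·0.70^1·0.30^5 = 6·0.7·0.00243 = 0.010206
Multiply by the mixture weights:
  π_A·f_A = 0.55 × 0.302526 = 0.166389
  π_B·f_B = 0.10 × 0.155237 = 0.0155237
  π_C·f_C = 0.35 × 0.010206 = 0.0035721
Evidence: 0.166389 + 0.0155237 + 0.0035721 = 0.185485
P(Coin type B | 1 heads out of 6) = 0.0155237 / 0.185485 ≈ 0.084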